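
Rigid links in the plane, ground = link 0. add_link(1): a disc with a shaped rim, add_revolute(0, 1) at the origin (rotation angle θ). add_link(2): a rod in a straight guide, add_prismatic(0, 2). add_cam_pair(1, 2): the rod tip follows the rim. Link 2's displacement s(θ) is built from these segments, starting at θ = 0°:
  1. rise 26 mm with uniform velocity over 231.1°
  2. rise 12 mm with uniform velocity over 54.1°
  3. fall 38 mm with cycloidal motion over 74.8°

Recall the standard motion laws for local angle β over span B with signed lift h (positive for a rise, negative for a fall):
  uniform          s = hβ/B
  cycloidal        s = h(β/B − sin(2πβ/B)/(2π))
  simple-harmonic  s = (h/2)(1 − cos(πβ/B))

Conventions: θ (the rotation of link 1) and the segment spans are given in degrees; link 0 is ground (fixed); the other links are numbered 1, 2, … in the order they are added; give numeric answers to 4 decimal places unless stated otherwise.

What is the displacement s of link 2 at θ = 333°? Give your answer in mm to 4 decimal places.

segment 1 (0° to 231.1°, uniform, h = 26) is passed completely: s = 0.0000 + (26) = 26.0000
segment 2 (231.1° to 285.2°, uniform, h = 12) is passed completely: s = 26.0000 + (12) = 38.0000
θ = 333° falls in segment 3 (285.2° to 360°, cycloidal, h = -38): β = 333 − 285.2 = 47.8°, B = 74.8°; Δs = -38·(0.6390 − sin(2π·0.6390)/(2π)) = -28.9200; s = 38.0000 − 28.9200 = 9.0800

9.0800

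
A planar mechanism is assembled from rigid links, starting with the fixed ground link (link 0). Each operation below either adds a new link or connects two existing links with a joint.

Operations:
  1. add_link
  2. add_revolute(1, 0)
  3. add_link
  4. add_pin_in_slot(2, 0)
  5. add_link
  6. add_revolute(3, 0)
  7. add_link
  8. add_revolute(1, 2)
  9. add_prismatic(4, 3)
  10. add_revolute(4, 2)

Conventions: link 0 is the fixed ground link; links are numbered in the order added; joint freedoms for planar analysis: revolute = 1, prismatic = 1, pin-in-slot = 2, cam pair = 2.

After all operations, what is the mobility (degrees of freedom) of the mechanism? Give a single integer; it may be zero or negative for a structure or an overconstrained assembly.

L=1 J1=0 J2=0
add link → L=2 J1=0 J2=0
R@1,0 dof=1 J1 → L=2 J1=1 J2=0
add link → L=3 J1=1 J2=0
PS@2,0 dof=2 J2 → L=3 J1=1 J2=1
add link → L=4 J1=1 J2=1
R@3,0 dof=1 J1 → L=4 J1=2 J2=1
add link → L=5 J1=2 J2=1
R@1,2 dof=1 J1 → L=5 J1=3 J2=1
P@4,3 dof=1 J1 → L=5 J1=4 J2=1
R@4,2 dof=1 J1 → L=5 J1=5 J2=1
M=3(L−1)−2J1−J2=3·4−2·5−1=1

M = 1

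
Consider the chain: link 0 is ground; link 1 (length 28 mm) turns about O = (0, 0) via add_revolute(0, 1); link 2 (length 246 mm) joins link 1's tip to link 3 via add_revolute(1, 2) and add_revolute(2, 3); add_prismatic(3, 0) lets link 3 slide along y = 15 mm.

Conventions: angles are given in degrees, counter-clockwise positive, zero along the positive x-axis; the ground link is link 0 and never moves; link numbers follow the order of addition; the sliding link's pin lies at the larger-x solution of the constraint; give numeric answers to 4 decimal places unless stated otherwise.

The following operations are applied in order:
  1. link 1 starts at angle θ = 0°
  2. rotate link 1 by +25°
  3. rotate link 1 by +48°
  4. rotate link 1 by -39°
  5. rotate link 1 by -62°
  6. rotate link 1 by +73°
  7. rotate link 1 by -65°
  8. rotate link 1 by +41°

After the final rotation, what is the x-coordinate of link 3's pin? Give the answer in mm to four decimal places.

geometry: r = 28 mm, L = 246 mm, e = 15 mm; θ starts at 0°
rotate link 1 by +25°: θ ← 0° +25° = 25°
rotate link 1 by +48°: θ ← 25° +48° = 73°
rotate link 1 by -39°: θ ← 73° -39° = 34°
rotate link 1 by -62°: θ ← 34° -62° = -28°
rotate link 1 by +73°: θ ← -28° +73° = 45°
rotate link 1 by -65°: θ ← 45° -65° = -20°
rotate link 1 by +41°: θ ← -20° +41° = 21°
crank pin P = (r cos θ, r sin θ) = (26.140252, 10.034303)
h = r sin θ − e = 10.034303 − 15 = -4.965697
x = r cos θ + √(L² − h²) = 26.140252 + 245.949877 = 272.090129

272.0901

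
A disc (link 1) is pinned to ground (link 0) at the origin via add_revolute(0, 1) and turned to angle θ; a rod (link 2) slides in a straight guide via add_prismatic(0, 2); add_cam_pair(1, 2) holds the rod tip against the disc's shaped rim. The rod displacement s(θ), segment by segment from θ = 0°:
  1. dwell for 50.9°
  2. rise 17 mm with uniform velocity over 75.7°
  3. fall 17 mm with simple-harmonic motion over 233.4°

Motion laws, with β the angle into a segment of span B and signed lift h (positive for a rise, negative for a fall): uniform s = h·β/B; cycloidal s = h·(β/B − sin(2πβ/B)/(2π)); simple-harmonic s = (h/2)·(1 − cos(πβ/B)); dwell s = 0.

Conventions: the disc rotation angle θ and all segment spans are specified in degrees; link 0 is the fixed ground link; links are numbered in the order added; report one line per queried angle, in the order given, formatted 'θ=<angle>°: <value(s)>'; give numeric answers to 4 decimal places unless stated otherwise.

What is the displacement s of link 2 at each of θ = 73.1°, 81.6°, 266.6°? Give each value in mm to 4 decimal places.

segment 1 (0° to 50.9°, dwell): s unchanged at 0.0000
θ = 73.1° falls in segment 2 (50.9° to 126.6°, uniform, h = 17): β = 73.1 − 50.9 = 22.2°, B = 75.7°; Δs = 17·22.2/75.7 = 4.9855; s = 0.0000 + 4.9855 = 4.9855
θ = 81.6° falls in segment 2 (50.9° to 126.6°, uniform, h = 17): β = 81.6 − 50.9 = 30.7°, B = 75.7°; Δs = 17·30.7/75.7 = 6.8943; s = 0.0000 + 6.8943 = 6.8943
segment 2 (50.9° to 126.6°, uniform, h = 17) is passed completely: s = 0.0000 + (17) = 17.0000
θ = 266.6° falls in segment 3 (126.6° to 360°, simple-harmonic, h = -17): β = 266.6 − 126.6 = 140°, B = 233.4°; Δs = -17/2·(1 − cos(π·0.5998)) = -11.1223; s = 17.0000 − 11.1223 = 5.8777

θ=73.1°: 4.9855
θ=81.6°: 6.8943
θ=266.6°: 5.8777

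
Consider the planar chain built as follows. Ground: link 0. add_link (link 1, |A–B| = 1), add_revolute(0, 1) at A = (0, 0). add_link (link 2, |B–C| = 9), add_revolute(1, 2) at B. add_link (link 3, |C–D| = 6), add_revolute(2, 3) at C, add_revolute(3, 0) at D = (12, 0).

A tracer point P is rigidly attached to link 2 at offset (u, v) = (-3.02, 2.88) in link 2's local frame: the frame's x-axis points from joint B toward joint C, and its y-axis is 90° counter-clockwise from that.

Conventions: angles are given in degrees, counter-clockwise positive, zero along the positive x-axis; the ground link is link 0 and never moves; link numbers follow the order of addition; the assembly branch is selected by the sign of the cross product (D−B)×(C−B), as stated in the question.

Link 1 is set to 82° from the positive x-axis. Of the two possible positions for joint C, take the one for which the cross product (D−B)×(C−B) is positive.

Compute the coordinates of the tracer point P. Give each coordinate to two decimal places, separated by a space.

A=(0,0), D=(12.00,0)
B = A + 1.00·(cos82°, sin82°) = (0.1392, 0.9903)
|BD| = 11.9021
circle(B,9.00) ∩ circle(D,6.00): a=7.8415, h=4.4172
  candidates: C₊=(8.3210,4.7397) cross=52.574; C₋=(7.5859,-4.0640) cross=-52.574
  branch + wants cross > 0 → take C=(8.3210,4.7397) (cross=52.574)
ex = (C−B)/|BC| = (0.9091,0.4166); ey = (-0.4166,0.9091)
P = B + -3.02·ex + 2.88·ey = (-3.8061,2.3503)

-3.81 2.35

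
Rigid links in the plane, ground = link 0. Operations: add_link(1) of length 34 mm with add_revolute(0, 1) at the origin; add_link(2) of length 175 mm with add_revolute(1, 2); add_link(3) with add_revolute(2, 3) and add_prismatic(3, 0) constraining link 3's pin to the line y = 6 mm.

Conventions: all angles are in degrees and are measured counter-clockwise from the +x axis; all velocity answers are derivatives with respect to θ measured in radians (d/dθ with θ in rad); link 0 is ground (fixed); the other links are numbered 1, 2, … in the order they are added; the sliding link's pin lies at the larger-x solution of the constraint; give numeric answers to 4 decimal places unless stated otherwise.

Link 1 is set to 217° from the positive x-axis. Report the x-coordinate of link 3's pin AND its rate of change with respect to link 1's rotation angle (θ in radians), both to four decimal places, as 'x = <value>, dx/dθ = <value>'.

geometry: r = 34 mm, L = 175 mm, e = 6 mm
crank pin P = (r cos θ, r sin θ) = (-27.153607, -20.461711)
h = r sin θ − e = -20.461711 − 6 = -26.461711
x = r cos θ + √(L² − h²) = -27.153607 + 172.987797 = 145.834190
dx/dθ = −r sin θ − h·r cos θ/√(L² − h²) (θ in radians; h = -26.461711) = 16.308060

x = 145.8342, dx/dθ = 16.3081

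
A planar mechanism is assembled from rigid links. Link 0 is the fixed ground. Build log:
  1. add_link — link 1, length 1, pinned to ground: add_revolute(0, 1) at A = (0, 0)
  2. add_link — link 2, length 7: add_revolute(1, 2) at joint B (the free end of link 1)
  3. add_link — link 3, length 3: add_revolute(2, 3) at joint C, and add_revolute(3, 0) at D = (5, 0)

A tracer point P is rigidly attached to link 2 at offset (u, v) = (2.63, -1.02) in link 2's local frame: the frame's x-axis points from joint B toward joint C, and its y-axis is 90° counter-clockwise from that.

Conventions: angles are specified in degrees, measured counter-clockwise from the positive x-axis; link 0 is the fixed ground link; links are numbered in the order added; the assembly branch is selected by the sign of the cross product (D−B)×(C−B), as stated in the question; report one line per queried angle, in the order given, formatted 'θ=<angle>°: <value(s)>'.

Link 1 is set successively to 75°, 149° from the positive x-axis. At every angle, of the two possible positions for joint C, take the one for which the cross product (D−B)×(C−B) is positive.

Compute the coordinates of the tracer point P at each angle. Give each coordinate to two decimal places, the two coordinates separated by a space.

A=(0,0), D=(5.00,0)
θ=75°: B = A + 1.00·(cos75°, sin75°) = (0.2588, 0.9659)
θ=75°: |BD| = 4.8386
θ=75°: circle(B,7.00) ∩ circle(D,3.00): a=6.5527, h=2.4620
θ=75°:   candidates: C₊=(7.1712,2.0703) cross=11.913; C₋=(6.1882,-2.7547) cross=-11.913
θ=75°:   branch + wants cross > 0 → take C=(7.1712,2.0703) (cross=11.913)
θ=75°: ex = (C−B)/|BC| = (0.9875,0.1578); ey = (-0.1578,0.9875)
θ=75°: P = B + 2.63·ex + -1.02·ey = (3.0168,0.3736)
θ=149°: B = A + 1.00·(cos149°, sin149°) = (-0.8572, 0.5150)
θ=149°: |BD| = 5.8798
θ=149°: circle(B,7.00) ∩ circle(D,3.00): a=6.3414, h=2.9643
θ=149°:   candidates: C₊=(5.7195,2.9124) cross=17.429; C₋=(5.2002,-2.9933) cross=-17.429
θ=149°:   branch + wants cross > 0 → take C=(5.7195,2.9124) (cross=17.429)
θ=149°: ex = (C−B)/|BC| = (0.9395,0.3425); ey = (-0.3425,0.9395)
θ=149°: P = B + 2.63·ex + -1.02·ey = (1.9631,0.4575)

θ=75°: 3.02 0.37
θ=149°: 1.96 0.46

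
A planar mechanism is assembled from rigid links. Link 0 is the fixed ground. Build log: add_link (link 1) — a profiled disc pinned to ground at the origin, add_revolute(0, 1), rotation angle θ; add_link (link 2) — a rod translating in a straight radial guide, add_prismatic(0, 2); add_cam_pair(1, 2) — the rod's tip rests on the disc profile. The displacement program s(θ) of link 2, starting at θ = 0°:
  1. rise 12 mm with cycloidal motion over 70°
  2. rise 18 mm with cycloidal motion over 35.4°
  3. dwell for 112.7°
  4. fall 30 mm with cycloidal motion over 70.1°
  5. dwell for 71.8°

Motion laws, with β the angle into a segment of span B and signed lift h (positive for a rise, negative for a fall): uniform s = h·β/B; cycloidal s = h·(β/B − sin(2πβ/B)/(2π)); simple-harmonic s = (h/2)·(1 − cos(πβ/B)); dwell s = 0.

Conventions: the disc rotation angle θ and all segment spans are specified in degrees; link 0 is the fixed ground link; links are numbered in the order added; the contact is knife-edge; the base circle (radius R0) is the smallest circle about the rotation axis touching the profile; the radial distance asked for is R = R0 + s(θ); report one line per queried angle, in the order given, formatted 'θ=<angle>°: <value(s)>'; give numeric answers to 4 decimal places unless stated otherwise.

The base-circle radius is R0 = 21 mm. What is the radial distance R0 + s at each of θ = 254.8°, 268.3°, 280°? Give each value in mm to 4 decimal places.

seg 1 [0°–70°] cycloidal, h=12: full span → s += 12 → s = 12.0000
seg 2 [70°–105.4°] cycloidal, h=18: full span → s += 18 → s = 30.0000
seg 3 [105.4°–218.1°] dwell: s stays 30.0000
seg 4 [218.1°–288.2°] cycloidal, h=-30: θ=254.8° here. β=36.7, B=70.1. -30·(0.5235 − sin(2π·0.5235)/(2π)) = -16.4097 → s = 13.5903
seg 4 [218.1°–288.2°] cycloidal, h=-30: θ=268.3° here. β=50.2, B=70.1. -30·(0.7161 − sin(2π·0.7161)/(2π)) = -26.1505 → s = 3.8495
seg 4 [218.1°–288.2°] cycloidal, h=-30: θ=280° here. β=61.9, B=70.1. -30·(0.8830 − sin(2π·0.8830)/(2π)) = -29.6925 → s = 0.3075
θ=254.8°: R = R0 + s = 21 + 13.5903 = 34.5903
θ=268.3°: R = R0 + s = 21 + 3.8495 = 24.8495
θ=280°: R = R0 + s = 21 + 0.3075 = 21.3075

θ=254.8°: 34.5903
θ=268.3°: 24.8495
θ=280°: 21.3075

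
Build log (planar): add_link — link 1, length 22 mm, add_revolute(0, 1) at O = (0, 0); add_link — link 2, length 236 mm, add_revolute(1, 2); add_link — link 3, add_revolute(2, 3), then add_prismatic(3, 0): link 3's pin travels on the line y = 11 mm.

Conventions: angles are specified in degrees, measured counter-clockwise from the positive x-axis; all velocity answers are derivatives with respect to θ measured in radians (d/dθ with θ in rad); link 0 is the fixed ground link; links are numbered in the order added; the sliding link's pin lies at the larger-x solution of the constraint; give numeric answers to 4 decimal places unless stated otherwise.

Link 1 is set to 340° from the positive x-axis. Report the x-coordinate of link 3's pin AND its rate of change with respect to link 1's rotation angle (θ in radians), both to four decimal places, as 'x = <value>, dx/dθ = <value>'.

geometry: r = 22 mm, L = 236 mm, e = 11 mm
crank pin P = (r cos θ, r sin θ) = (20.673238, -7.524443)
h = r sin θ − e = -7.524443 − 11 = -18.524443
x = r cos θ + √(L² − h²) = 20.673238 + 235.271853 = 255.945091
dx/dθ = −r sin θ − h·r cos θ/√(L² − h²) (θ in radians; h = -18.524443) = 9.152178

x = 255.9451, dx/dθ = 9.1522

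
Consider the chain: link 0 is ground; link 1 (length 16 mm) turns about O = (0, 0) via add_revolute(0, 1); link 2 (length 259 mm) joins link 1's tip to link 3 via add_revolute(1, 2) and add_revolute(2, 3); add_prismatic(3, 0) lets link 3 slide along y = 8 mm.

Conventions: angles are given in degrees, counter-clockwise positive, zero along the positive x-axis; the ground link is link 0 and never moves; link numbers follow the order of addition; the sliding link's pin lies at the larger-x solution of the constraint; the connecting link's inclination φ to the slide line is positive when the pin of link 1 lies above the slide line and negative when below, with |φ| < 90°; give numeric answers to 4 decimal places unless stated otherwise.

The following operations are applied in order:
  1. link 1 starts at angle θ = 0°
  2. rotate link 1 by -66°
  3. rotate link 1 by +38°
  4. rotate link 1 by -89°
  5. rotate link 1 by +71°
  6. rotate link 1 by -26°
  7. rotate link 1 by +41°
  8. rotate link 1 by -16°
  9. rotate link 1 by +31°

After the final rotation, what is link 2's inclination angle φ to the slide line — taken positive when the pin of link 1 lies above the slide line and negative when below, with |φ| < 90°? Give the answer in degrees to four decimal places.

geometry: r = 16 mm, L = 259 mm, e = 8 mm; θ starts at 0°
rotate link 1 by -66°: θ ← 0° -66° = -66°
rotate link 1 by +38°: θ ← -66° +38° = -28°
rotate link 1 by -89°: θ ← -28° -89° = -117°
rotate link 1 by +71°: θ ← -117° +71° = -46°
rotate link 1 by -26°: θ ← -46° -26° = -72°
rotate link 1 by +41°: θ ← -72° +41° = -31°
rotate link 1 by -16°: θ ← -31° -16° = -47°
rotate link 1 by +31°: θ ← -47° +31° = -16°
h = r sin θ − e = -4.410198 − 8 = -12.410198
sin φ = h / L = -12.410198 / 259 = -0.04791582
φ = arcsin(-0.04791582) = -2.746426°

-2.7464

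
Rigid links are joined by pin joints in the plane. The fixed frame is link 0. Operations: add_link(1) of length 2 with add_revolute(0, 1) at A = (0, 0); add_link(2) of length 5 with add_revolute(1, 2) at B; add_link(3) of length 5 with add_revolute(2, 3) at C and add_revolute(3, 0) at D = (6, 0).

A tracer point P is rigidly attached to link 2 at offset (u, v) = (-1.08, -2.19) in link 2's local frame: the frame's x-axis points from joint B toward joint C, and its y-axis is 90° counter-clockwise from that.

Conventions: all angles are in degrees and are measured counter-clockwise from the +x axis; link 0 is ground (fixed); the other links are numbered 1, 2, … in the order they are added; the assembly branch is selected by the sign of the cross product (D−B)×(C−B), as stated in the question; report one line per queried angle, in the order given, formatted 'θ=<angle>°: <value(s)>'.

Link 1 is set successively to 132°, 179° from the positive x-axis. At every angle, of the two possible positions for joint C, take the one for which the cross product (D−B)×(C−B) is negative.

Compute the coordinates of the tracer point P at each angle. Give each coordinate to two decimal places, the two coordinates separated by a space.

A=(0,0), D=(6.00,0)
θ=132°: B = A + 2.00·(cos132°, sin132°) = (-1.3383, 1.4863)
θ=132°: |BD| = 7.4873
θ=132°: circle(B,5.00) ∩ circle(D,5.00): a=3.7436, h=3.3144
θ=132°:   candidates: C₊=(2.9888,3.9916) cross=24.816; C₋=(1.6729,-2.5053) cross=-24.816
θ=132°:   branch - wants cross < 0 → take C=(1.6729,-2.5053) (cross=-24.816)
θ=132°: ex = (C−B)/|BC| = (0.6022,-0.7983); ey = (0.7983,0.6022)
θ=132°: P = B + -1.08·ex + -2.19·ey = (-3.7370,1.0296)
θ=179°: B = A + 2.00·(cos179°, sin179°) = (-1.9997, 0.0349)
θ=179°: |BD| = 7.9998
θ=179°: circle(B,5.00) ∩ circle(D,5.00): a=3.9999, h=3.0002
θ=179°:   candidates: C₊=(2.0132,3.0176) cross=24.001; C₋=(1.9871,-2.9827) cross=-24.001
θ=179°:   branch - wants cross < 0 → take C=(1.9871,-2.9827) (cross=-24.001)
θ=179°: ex = (C−B)/|BC| = (0.7974,-0.6035); ey = (0.6035,0.7974)
θ=179°: P = B + -1.08·ex + -2.19·ey = (-4.1825,-1.0595)

θ=132°: -3.74 1.03
θ=179°: -4.18 -1.06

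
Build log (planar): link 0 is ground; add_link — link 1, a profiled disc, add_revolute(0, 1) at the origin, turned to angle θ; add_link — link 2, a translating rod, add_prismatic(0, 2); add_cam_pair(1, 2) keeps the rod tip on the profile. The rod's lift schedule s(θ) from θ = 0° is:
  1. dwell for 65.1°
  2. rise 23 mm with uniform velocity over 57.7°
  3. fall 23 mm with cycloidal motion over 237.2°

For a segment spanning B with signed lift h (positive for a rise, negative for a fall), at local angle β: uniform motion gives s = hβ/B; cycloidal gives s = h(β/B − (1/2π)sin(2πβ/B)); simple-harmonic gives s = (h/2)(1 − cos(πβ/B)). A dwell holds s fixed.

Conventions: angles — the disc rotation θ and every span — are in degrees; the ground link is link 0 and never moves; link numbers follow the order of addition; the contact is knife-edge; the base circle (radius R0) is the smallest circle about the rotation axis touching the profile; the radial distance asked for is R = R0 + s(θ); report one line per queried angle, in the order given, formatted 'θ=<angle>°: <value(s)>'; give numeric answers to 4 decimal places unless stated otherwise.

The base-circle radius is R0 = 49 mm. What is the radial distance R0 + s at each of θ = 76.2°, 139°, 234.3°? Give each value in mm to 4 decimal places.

seg 1 [0°–65.1°] dwell: s stays 0.0000
seg 2 [65.1°–122.8°] uniform, h=23: θ=76.2° here. β=11.1, B=57.7. 23·11.1/57.7 = 4.4246 → s = 4.4246
seg 2 [65.1°–122.8°] uniform, h=23: full span → s += 23 → s = 23.0000
seg 3 [122.8°–360°] cycloidal, h=-23: θ=139° here. β=16.2, B=237.2. -23·(0.0683 − sin(2π·0.0683)/(2π)) = -0.0478 → s = 22.9522
seg 3 [122.8°–360°] cycloidal, h=-23: θ=234.3° here. β=111.5, B=237.2. -23·(0.4701 − sin(2π·0.4701)/(2π)) = -10.1272 → s = 12.8728
θ=76.2°: R = R0 + s = 49 + 4.4246 = 53.4246
θ=139°: R = R0 + s = 49 + 22.9522 = 71.9522
θ=234.3°: R = R0 + s = 49 + 12.8728 = 61.8728

θ=76.2°: 53.4246
θ=139°: 71.9522
θ=234.3°: 61.8728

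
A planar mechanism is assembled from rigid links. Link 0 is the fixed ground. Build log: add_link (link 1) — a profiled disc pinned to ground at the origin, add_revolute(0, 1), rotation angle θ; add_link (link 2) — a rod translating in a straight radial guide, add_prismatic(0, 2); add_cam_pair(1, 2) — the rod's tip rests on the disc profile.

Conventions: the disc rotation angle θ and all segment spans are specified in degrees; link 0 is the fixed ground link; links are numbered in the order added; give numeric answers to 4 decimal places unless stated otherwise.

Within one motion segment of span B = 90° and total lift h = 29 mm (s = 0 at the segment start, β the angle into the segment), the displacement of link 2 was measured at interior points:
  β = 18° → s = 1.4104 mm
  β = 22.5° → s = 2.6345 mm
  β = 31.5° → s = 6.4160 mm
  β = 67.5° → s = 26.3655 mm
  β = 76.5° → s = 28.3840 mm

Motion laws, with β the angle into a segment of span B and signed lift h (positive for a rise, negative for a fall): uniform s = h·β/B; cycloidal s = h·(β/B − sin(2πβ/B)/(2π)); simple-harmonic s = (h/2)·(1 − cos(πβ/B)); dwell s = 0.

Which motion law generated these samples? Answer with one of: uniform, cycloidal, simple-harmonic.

candidates at β/B = r: uniform s = h·r (linear in β); cycloidal s = h·(r − sin(2πr)/(2π)); simple-harmonic s = (h/2)(1 − cos(πr))
β=18°: printed 1.4104 | uniform 5.8000, cycloidal 1.4104, simple-harmonic 2.7693
β=22.5°: printed 2.6345 | uniform 7.2500, cycloidal 2.6345, simple-harmonic 4.2470
β=31.5°: printed 6.4160 | uniform 10.1500, cycloidal 6.4160, simple-harmonic 7.9171
β=67.5°: printed 26.3655 | uniform 21.7500, cycloidal 26.3655, simple-harmonic 24.7530
β=76.5°: printed 28.3840 | uniform 24.6500, cycloidal 28.3840, simple-harmonic 27.4196
only one law matches every sample → cycloidal

cycloidal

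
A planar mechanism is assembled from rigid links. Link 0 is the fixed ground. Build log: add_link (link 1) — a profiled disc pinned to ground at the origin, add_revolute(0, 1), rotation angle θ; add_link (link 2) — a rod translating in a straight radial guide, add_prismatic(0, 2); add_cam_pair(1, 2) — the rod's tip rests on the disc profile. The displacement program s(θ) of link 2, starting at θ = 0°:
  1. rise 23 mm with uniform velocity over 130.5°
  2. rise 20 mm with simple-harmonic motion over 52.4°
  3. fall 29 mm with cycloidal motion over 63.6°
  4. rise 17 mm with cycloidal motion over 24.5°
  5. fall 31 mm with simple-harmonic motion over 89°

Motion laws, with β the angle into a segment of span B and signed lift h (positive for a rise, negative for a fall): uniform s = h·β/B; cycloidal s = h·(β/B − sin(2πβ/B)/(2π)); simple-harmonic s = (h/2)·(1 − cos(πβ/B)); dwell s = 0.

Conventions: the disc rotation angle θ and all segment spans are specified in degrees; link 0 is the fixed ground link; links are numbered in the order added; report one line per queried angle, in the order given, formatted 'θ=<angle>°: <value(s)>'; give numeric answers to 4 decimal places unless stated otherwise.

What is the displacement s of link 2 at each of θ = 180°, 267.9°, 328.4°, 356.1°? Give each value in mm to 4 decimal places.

seg 1 [0°–130.5°] uniform, h=23: full span → s += 23 → s = 23.0000
seg 2 [130.5°–182.9°] simple-harmonic, h=20: θ=180° here. β=49.5, B=52.4. 20/2·(1 − cos(π·0.9447)) = 19.8492 → s = 42.8492
seg 2 [130.5°–182.9°] simple-harmonic, h=20: full span → s += 20 → s = 43.0000
seg 3 [182.9°–246.5°] cycloidal, h=-29: full span → s += -29 → s = 14.0000
seg 4 [246.5°–271°] cycloidal, h=17: θ=267.9° here. β=21.4, B=24.5. 17·(0.8735 − sin(2π·0.8735)/(2π)) = 16.7805 → s = 30.7805
seg 4 [246.5°–271°] cycloidal, h=17: full span → s += 17 → s = 31.0000
seg 5 [271°–360°] simple-harmonic, h=-31: θ=328.4° here. β=57.4, B=89. -31/2·(1 − cos(π·0.6449)) = -22.3166 → s = 8.6834
seg 5 [271°–360°] simple-harmonic, h=-31: θ=356.1° here. β=85.1, B=89. -31/2·(1 − cos(π·0.9562)) = -30.8534 → s = 0.1466

θ=180°: 42.8492
θ=267.9°: 30.7805
θ=328.4°: 8.6834
θ=356.1°: 0.1466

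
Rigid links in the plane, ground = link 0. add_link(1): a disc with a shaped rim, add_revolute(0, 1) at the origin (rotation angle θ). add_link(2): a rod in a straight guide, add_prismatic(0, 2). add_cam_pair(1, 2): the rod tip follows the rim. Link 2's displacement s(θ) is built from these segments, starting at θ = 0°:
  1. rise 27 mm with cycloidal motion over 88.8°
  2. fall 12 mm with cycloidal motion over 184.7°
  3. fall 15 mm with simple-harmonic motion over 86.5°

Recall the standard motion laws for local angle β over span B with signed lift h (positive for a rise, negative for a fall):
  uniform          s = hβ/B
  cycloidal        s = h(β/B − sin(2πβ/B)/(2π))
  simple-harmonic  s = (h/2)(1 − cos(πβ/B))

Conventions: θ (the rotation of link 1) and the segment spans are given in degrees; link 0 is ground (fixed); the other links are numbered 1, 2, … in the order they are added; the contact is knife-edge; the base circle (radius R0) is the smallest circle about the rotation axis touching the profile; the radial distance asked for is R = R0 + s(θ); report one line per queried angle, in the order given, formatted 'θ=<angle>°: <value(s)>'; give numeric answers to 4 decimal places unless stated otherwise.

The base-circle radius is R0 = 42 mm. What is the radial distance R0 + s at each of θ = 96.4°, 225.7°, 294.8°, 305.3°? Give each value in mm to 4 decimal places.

segment 1 (0° to 88.8°, cycloidal, h = 27) is passed completely: s = 0.0000 + (27) = 27.0000
θ = 96.4° falls in segment 2 (88.8° to 273.5°, cycloidal, h = -12): β = 96.4 − 88.8 = 7.6°, B = 184.7°; Δs = -12·(0.0411 − sin(2π·0.0411)/(2π)) = -0.0055; s = 27.0000 − 0.0055 = 26.9945
θ = 225.7° falls in segment 2 (88.8° to 273.5°, cycloidal, h = -12): β = 225.7 − 88.8 = 136.9°, B = 184.7°; Δs = -12·(0.7412 − sin(2π·0.7412)/(2π)) = -10.8014; s = 27.0000 − 10.8014 = 16.1986
segment 2 (88.8° to 273.5°, cycloidal, h = -12) is passed completely: s = 27.0000 + (-12) = 15.0000
θ = 294.8° falls in segment 3 (273.5° to 360°, simple-harmonic, h = -15): β = 294.8 − 273.5 = 21.3°, B = 86.5°; Δs = -15/2·(1 − cos(π·0.2462)) = -2.1345; s = 15.0000 − 2.1345 = 12.8655
θ = 305.3° falls in segment 3 (273.5° to 360°, simple-harmonic, h = -15): β = 305.3 − 273.5 = 31.8°, B = 86.5°; Δs = -15/2·(1 − cos(π·0.3676)) = -4.4702; s = 15.0000 − 4.4702 = 10.5298
θ=96.4°: R = R0 + s = 42 + 26.9945 = 68.9945
θ=225.7°: R = R0 + s = 42 + 16.1986 = 58.1986
θ=294.8°: R = R0 + s = 42 + 12.8655 = 54.8655
θ=305.3°: R = R0 + s = 42 + 10.5298 = 52.5298

θ=96.4°: 68.9945
θ=225.7°: 58.1986
θ=294.8°: 54.8655
θ=305.3°: 52.5298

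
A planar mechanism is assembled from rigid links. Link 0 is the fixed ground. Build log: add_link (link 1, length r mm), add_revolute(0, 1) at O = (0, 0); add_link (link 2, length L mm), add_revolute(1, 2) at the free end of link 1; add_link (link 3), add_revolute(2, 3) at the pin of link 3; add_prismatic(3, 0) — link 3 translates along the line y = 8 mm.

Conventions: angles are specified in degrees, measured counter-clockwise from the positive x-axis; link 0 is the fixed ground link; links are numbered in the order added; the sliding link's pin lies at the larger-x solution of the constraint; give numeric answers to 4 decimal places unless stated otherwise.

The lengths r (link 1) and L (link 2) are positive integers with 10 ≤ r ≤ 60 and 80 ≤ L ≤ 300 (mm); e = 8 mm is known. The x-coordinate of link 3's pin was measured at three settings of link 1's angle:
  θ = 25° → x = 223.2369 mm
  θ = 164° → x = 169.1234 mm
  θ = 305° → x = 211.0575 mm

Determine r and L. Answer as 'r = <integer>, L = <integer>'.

constraint per measurement: (x − r cos θ)² + (r sin θ − e)² = L²
subtracting the θ₁ and θ₂ equations cancels the r² and L² terms:
r = (x₁² − x₂²) / (2[(x₁cos θ₁ + e sin θ₁) − (x₂cos θ₂ + e sin θ₂)]) = 29.0000 → r = 29
L² = (x₁ − r cos θ₁)² + (r sin θ₁ − e)² = 38808.9809 → L = 197.0000 → L = 197
check at θ₃=305°: x = 211.0575 (printed 211.0575) ✓

r = 29, L = 197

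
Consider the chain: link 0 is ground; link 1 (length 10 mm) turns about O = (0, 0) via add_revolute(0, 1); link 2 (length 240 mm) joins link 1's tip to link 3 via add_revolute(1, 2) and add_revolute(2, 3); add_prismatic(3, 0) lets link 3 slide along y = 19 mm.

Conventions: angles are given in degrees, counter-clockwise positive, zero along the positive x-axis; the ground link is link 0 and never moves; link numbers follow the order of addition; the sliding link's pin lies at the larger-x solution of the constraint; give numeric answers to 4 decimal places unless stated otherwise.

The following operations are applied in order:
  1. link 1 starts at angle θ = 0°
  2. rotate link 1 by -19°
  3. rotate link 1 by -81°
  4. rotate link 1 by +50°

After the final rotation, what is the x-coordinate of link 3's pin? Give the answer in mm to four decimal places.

geometry: r = 10 mm, L = 240 mm, e = 19 mm; θ starts at 0°
rotate link 1 by -19°: θ ← 0° -19° = -19°
rotate link 1 by -81°: θ ← -19° -81° = -100°
rotate link 1 by +50°: θ ← -100° +50° = -50°
crank pin P = (r cos θ, r sin θ) = (6.427876, -7.660444)
h = r sin θ − e = -7.660444 − 19 = -26.660444
x = r cos θ + √(L² − h²) = 6.427876 + 238.514613 = 244.942489

244.9425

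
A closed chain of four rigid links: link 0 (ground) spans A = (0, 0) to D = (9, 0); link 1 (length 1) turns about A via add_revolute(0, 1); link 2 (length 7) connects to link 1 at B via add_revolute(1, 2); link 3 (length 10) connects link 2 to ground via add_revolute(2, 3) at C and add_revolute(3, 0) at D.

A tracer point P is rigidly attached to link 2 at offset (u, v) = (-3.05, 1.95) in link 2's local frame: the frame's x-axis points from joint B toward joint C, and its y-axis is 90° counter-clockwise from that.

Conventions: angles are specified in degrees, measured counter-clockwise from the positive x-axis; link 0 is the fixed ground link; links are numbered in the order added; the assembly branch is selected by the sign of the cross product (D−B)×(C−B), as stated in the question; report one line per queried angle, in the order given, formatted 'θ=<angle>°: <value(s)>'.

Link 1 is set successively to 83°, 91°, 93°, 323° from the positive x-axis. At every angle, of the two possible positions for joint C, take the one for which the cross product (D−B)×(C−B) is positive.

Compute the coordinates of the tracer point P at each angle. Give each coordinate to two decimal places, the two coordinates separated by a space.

A=(0,0), D=(9.00,0)
θ=83°: B = A + 1.00·(cos83°, sin83°) = (0.1219, 0.9925)
θ=83°: |BD| = 8.9334
θ=83°: circle(B,7.00) ∩ circle(D,10.00): a=1.6123, h=6.8118
θ=83°:   candidates: C₊=(2.4810,7.5830) cross=60.853; C₋=(0.9673,-5.9562) cross=-60.853
θ=83°:   branch + wants cross > 0 → take C=(2.4810,7.5830) (cross=60.853)
θ=83°: ex = (C−B)/|BC| = (0.3370,0.9415); ey = (-0.9415,0.3370)
θ=83°: P = B + -3.05·ex + 1.95·ey = (-2.7420,-1.2218)
θ=91°: B = A + 1.00·(cos91°, sin91°) = (-0.0175, 0.9998)
θ=91°: |BD| = 9.0727
θ=91°: circle(B,7.00) ∩ circle(D,10.00): a=1.7257, h=6.7839
θ=91°:   candidates: C₊=(2.4454,7.5523) cross=61.549; C₋=(0.9502,-5.9330) cross=-61.549
θ=91°:   branch + wants cross > 0 → take C=(2.4454,7.5523) (cross=61.549)
θ=91°: ex = (C−B)/|BC| = (0.3518,0.9361); ey = (-0.9361,0.3518)
θ=91°: P = B + -3.05·ex + 1.95·ey = (-2.9159,-1.1691)
θ=93°: B = A + 1.00·(cos93°, sin93°) = (-0.0523, 0.9986)
θ=93°: |BD| = 9.1073
θ=93°: circle(B,7.00) ∩ circle(D,10.00): a=1.7537, h=6.7768
θ=93°:   candidates: C₊=(2.4338,7.5422) cross=61.718; C₋=(0.9477,-5.9296) cross=-61.718
θ=93°:   branch + wants cross > 0 → take C=(2.4338,7.5422) (cross=61.718)
θ=93°: ex = (C−B)/|BC| = (0.3552,0.9348); ey = (-0.9348,0.3552)
θ=93°: P = B + -3.05·ex + 1.95·ey = (-2.9585,-1.1599)
θ=323°: B = A + 1.00·(cos323°, sin323°) = (0.7986, -0.6018)
θ=323°: |BD| = 8.2234
θ=323°: circle(B,7.00) ∩ circle(D,10.00): a=1.0108, h=6.9266
θ=323°:   candidates: C₊=(1.2998,6.3802) cross=56.961; C₋=(2.3136,-7.4359) cross=-56.961
θ=323°:   branch + wants cross > 0 → take C=(1.2998,6.3802) (cross=56.961)
θ=323°: ex = (C−B)/|BC| = (0.0716,0.9974); ey = (-0.9974,0.0716)
θ=323°: P = B + -3.05·ex + 1.95·ey = (-1.3647,-3.5044)

θ=83°: -2.74 -1.22
θ=91°: -2.92 -1.17
θ=93°: -2.96 -1.16
θ=323°: -1.36 -3.50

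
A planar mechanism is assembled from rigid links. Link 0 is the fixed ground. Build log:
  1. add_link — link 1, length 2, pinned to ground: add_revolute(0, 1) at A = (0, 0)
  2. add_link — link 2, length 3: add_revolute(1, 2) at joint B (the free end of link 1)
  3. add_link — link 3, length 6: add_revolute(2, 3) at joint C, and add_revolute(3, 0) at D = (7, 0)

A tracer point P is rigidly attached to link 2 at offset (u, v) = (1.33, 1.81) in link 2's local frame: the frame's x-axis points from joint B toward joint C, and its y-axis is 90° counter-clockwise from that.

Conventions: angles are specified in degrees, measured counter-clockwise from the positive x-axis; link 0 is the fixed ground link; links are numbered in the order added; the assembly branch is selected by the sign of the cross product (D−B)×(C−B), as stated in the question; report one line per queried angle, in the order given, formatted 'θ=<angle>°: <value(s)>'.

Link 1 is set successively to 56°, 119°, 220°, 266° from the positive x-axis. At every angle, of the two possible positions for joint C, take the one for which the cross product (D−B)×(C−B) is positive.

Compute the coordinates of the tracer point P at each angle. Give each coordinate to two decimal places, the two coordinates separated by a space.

A=(0,0), D=(7.00,0)
θ=56°: B = A + 2.00·(cos56°, sin56°) = (1.1184, 1.6581)
θ=56°: |BD| = 6.1109
θ=56°: circle(B,3.00) ∩ circle(D,6.00): a=0.8462, h=2.8782
θ=56°:   candidates: C₊=(2.7138,4.1987) cross=17.588; C₋=(1.1519,-1.3417) cross=-17.588
θ=56°:   branch + wants cross > 0 → take C=(2.7138,4.1987) (cross=17.588)
θ=56°: ex = (C−B)/|BC| = (0.5318,0.8469); ey = (-0.8469,0.5318)
θ=56°: P = B + 1.33·ex + 1.81·ey = (0.2929,3.7470)
θ=119°: B = A + 2.00·(cos119°, sin119°) = (-0.9696, 1.7492)
θ=119°: |BD| = 8.1593
θ=119°: circle(B,3.00) ∩ circle(D,6.00): a=2.4251, h=1.7660
θ=119°:   candidates: C₊=(1.7777,2.9543) cross=14.409; C₋=(1.0205,-0.4956) cross=-14.409
θ=119°:   branch + wants cross > 0 → take C=(1.7777,2.9543) (cross=14.409)
θ=119°: ex = (C−B)/|BC| = (0.9158,0.4017); ey = (-0.4017,0.9158)
θ=119°: P = B + 1.33·ex + 1.81·ey = (-0.4787,3.9410)
θ=220°: B = A + 2.00·(cos220°, sin220°) = (-1.5321, -1.2856)
θ=220°: |BD| = 8.6284
θ=220°: circle(B,3.00) ∩ circle(D,6.00): a=2.7496, h=1.1999
θ=220°:   candidates: C₊=(1.0080,0.3106) cross=10.353; C₋=(1.3656,-2.0624) cross=-10.353
θ=220°:   branch + wants cross > 0 → take C=(1.0080,0.3106) (cross=10.353)
θ=220°: ex = (C−B)/|BC| = (0.8467,0.5321); ey = (-0.5321,0.8467)
θ=220°: P = B + 1.33·ex + 1.81·ey = (-1.3690,0.9546)
θ=266°: B = A + 2.00·(cos266°, sin266°) = (-0.1395, -1.9951)
θ=266°: |BD| = 7.4130
θ=266°: circle(B,3.00) ∩ circle(D,6.00): a=1.8854, h=2.3335
θ=266°:   candidates: C₊=(1.0483,0.7597) cross=17.298; C₋=(2.3044,-3.7351) cross=-17.298
θ=266°:   branch + wants cross > 0 → take C=(1.0483,0.7597) (cross=17.298)
θ=266°: ex = (C−B)/|BC| = (0.3959,0.9183); ey = (-0.9183,0.3959)
θ=266°: P = B + 1.33·ex + 1.81·ey = (-1.2750,-0.0572)

θ=56°: 0.29 3.75
θ=119°: -0.48 3.94
θ=220°: -1.37 0.95
θ=266°: -1.28 -0.06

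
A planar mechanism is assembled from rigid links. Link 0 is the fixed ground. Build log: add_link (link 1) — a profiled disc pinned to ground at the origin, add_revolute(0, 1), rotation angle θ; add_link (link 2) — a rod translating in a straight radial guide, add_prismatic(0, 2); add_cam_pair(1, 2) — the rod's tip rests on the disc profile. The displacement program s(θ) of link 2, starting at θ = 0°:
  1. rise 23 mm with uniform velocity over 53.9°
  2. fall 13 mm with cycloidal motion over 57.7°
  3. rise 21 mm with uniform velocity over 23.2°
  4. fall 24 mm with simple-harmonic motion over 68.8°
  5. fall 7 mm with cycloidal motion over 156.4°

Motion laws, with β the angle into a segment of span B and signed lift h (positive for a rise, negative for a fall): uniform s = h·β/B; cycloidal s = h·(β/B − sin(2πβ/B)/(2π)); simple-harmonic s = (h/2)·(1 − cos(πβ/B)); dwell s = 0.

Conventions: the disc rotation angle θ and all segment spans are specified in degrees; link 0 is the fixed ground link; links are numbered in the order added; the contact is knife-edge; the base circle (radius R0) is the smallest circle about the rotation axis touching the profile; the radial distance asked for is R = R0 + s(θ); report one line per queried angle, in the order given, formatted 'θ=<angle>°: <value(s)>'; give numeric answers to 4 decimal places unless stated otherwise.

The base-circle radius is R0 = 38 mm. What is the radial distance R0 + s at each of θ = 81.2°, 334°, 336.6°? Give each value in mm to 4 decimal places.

seg 1 [0°–53.9°] uniform, h=23: full span → s += 23 → s = 23.0000
seg 2 [53.9°–111.6°] cycloidal, h=-13: θ=81.2° here. β=27.3, B=57.7. -13·(0.4731 − sin(2π·0.4731)/(2π)) = -5.8032 → s = 17.1968
seg 2 [53.9°–111.6°] cycloidal, h=-13: full span → s += -13 → s = 10.0000
seg 3 [111.6°–134.8°] uniform, h=21: full span → s += 21 → s = 31.0000
seg 4 [134.8°–203.6°] simple-harmonic, h=-24: full span → s += -24 → s = 7.0000
seg 5 [203.6°–360°] cycloidal, h=-7: θ=334° here. β=130.4, B=156.4. -7·(0.8338 − sin(2π·0.8338)/(2π)) = -6.7996 → s = 0.2004
seg 5 [203.6°–360°] cycloidal, h=-7: θ=336.6° here. β=133, B=156.4. -7·(0.8504 − sin(2π·0.8504)/(2π)) = -6.8524 → s = 0.1476
θ=81.2°: R = R0 + s = 38 + 17.1968 = 55.1968
θ=334°: R = R0 + s = 38 + 0.2004 = 38.2004
θ=336.6°: R = R0 + s = 38 + 0.1476 = 38.1476

θ=81.2°: 55.1968
θ=334°: 38.2004
θ=336.6°: 38.1476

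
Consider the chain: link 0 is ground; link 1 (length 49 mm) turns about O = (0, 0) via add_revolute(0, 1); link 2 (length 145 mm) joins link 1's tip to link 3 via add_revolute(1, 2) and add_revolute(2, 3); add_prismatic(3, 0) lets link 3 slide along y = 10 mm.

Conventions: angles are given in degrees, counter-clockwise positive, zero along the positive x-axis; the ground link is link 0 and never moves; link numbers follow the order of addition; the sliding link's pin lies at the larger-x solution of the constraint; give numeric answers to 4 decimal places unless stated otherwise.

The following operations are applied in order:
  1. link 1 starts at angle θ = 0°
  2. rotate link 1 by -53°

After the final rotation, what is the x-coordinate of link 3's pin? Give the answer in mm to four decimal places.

geometry: r = 49 mm, L = 145 mm, e = 10 mm; θ starts at 0°
rotate link 1 by -53°: θ ← 0° -53° = -53°
crank pin P = (r cos θ, r sin θ) = (29.488936, -39.133140)
h = r sin θ − e = -39.133140 − 10 = -49.133140
x = r cos θ + √(L² − h²) = 29.488936 + 136.421899 = 165.910835

165.9108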